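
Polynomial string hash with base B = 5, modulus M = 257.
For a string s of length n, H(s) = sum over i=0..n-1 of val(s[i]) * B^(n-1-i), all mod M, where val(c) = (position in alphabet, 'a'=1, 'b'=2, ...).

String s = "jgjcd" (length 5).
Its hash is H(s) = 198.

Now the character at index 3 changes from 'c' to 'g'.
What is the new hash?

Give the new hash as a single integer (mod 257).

val('c') = 3, val('g') = 7
Position k = 3, exponent = n-1-k = 1
B^1 mod M = 5^1 mod 257 = 5
Delta = (7 - 3) * 5 mod 257 = 20
New hash = (198 + 20) mod 257 = 218

Answer: 218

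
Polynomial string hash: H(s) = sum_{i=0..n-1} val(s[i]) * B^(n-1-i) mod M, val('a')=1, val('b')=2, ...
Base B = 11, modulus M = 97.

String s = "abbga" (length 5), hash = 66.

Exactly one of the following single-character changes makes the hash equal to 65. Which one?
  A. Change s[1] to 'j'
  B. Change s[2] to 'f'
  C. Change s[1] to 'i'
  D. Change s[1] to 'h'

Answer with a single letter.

Answer: B

Derivation:
Option A: s[1]='b'->'j', delta=(10-2)*11^3 mod 97 = 75, hash=66+75 mod 97 = 44
Option B: s[2]='b'->'f', delta=(6-2)*11^2 mod 97 = 96, hash=66+96 mod 97 = 65 <-- target
Option C: s[1]='b'->'i', delta=(9-2)*11^3 mod 97 = 5, hash=66+5 mod 97 = 71
Option D: s[1]='b'->'h', delta=(8-2)*11^3 mod 97 = 32, hash=66+32 mod 97 = 1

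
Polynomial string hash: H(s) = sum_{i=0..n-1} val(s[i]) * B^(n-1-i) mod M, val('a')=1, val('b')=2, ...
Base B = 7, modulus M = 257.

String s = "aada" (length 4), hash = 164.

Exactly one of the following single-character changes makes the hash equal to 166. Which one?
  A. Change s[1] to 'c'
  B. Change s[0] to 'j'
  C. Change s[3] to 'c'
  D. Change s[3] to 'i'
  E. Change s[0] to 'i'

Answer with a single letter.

Option A: s[1]='a'->'c', delta=(3-1)*7^2 mod 257 = 98, hash=164+98 mod 257 = 5
Option B: s[0]='a'->'j', delta=(10-1)*7^3 mod 257 = 3, hash=164+3 mod 257 = 167
Option C: s[3]='a'->'c', delta=(3-1)*7^0 mod 257 = 2, hash=164+2 mod 257 = 166 <-- target
Option D: s[3]='a'->'i', delta=(9-1)*7^0 mod 257 = 8, hash=164+8 mod 257 = 172
Option E: s[0]='a'->'i', delta=(9-1)*7^3 mod 257 = 174, hash=164+174 mod 257 = 81

Answer: C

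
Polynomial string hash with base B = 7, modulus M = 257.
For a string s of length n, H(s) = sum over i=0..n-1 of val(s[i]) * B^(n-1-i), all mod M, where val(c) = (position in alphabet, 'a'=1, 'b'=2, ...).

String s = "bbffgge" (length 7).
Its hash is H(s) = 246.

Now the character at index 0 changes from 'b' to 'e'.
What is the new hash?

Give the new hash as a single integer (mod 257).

Answer: 75

Derivation:
val('b') = 2, val('e') = 5
Position k = 0, exponent = n-1-k = 6
B^6 mod M = 7^6 mod 257 = 200
Delta = (5 - 2) * 200 mod 257 = 86
New hash = (246 + 86) mod 257 = 75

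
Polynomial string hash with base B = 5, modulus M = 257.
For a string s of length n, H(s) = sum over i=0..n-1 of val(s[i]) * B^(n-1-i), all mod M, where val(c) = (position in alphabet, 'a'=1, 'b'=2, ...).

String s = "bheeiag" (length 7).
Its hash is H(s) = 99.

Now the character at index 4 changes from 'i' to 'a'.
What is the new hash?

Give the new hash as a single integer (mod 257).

val('i') = 9, val('a') = 1
Position k = 4, exponent = n-1-k = 2
B^2 mod M = 5^2 mod 257 = 25
Delta = (1 - 9) * 25 mod 257 = 57
New hash = (99 + 57) mod 257 = 156

Answer: 156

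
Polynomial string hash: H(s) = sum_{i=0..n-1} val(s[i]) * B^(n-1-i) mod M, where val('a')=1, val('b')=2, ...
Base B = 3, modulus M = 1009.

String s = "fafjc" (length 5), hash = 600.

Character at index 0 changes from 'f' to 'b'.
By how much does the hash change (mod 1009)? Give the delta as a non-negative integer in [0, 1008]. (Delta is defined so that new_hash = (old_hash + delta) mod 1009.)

Answer: 685

Derivation:
Delta formula: (val(new) - val(old)) * B^(n-1-k) mod M
  val('b') - val('f') = 2 - 6 = -4
  B^(n-1-k) = 3^4 mod 1009 = 81
  Delta = -4 * 81 mod 1009 = 685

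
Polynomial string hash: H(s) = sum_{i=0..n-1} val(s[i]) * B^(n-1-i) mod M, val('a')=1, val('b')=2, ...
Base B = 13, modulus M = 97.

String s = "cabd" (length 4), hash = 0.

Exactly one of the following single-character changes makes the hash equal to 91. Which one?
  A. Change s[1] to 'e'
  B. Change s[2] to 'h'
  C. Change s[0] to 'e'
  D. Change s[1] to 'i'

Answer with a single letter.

Option A: s[1]='a'->'e', delta=(5-1)*13^2 mod 97 = 94, hash=0+94 mod 97 = 94
Option B: s[2]='b'->'h', delta=(8-2)*13^1 mod 97 = 78, hash=0+78 mod 97 = 78
Option C: s[0]='c'->'e', delta=(5-3)*13^3 mod 97 = 29, hash=0+29 mod 97 = 29
Option D: s[1]='a'->'i', delta=(9-1)*13^2 mod 97 = 91, hash=0+91 mod 97 = 91 <-- target

Answer: D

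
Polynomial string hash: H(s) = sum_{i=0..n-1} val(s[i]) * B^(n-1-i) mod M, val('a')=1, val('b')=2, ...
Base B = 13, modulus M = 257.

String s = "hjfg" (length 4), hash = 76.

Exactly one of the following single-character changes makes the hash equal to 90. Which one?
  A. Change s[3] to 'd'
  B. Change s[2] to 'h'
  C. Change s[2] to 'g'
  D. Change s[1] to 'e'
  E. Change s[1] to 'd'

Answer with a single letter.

Answer: E

Derivation:
Option A: s[3]='g'->'d', delta=(4-7)*13^0 mod 257 = 254, hash=76+254 mod 257 = 73
Option B: s[2]='f'->'h', delta=(8-6)*13^1 mod 257 = 26, hash=76+26 mod 257 = 102
Option C: s[2]='f'->'g', delta=(7-6)*13^1 mod 257 = 13, hash=76+13 mod 257 = 89
Option D: s[1]='j'->'e', delta=(5-10)*13^2 mod 257 = 183, hash=76+183 mod 257 = 2
Option E: s[1]='j'->'d', delta=(4-10)*13^2 mod 257 = 14, hash=76+14 mod 257 = 90 <-- target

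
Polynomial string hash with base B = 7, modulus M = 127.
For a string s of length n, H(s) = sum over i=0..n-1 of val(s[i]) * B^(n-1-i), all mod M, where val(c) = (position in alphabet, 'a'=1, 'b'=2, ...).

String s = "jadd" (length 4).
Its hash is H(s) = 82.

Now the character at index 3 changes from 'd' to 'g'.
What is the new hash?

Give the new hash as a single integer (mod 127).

val('d') = 4, val('g') = 7
Position k = 3, exponent = n-1-k = 0
B^0 mod M = 7^0 mod 127 = 1
Delta = (7 - 4) * 1 mod 127 = 3
New hash = (82 + 3) mod 127 = 85

Answer: 85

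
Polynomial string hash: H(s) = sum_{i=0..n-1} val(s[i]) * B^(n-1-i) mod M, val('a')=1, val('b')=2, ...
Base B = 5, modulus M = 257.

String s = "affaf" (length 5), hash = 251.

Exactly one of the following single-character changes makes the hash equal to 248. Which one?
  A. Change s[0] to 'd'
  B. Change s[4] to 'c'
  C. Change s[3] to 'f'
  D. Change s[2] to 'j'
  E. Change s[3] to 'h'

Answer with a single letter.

Answer: B

Derivation:
Option A: s[0]='a'->'d', delta=(4-1)*5^4 mod 257 = 76, hash=251+76 mod 257 = 70
Option B: s[4]='f'->'c', delta=(3-6)*5^0 mod 257 = 254, hash=251+254 mod 257 = 248 <-- target
Option C: s[3]='a'->'f', delta=(6-1)*5^1 mod 257 = 25, hash=251+25 mod 257 = 19
Option D: s[2]='f'->'j', delta=(10-6)*5^2 mod 257 = 100, hash=251+100 mod 257 = 94
Option E: s[3]='a'->'h', delta=(8-1)*5^1 mod 257 = 35, hash=251+35 mod 257 = 29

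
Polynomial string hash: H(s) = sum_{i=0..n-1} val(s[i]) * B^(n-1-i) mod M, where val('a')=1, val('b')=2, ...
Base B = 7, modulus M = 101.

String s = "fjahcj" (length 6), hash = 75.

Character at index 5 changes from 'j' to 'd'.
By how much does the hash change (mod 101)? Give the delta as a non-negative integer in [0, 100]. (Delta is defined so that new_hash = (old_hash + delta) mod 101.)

Answer: 95

Derivation:
Delta formula: (val(new) - val(old)) * B^(n-1-k) mod M
  val('d') - val('j') = 4 - 10 = -6
  B^(n-1-k) = 7^0 mod 101 = 1
  Delta = -6 * 1 mod 101 = 95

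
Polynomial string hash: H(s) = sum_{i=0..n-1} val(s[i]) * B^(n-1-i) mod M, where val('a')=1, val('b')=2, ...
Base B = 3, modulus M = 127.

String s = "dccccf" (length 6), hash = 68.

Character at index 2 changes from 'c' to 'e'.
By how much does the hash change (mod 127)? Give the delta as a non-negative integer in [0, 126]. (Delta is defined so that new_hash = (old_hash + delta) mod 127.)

Answer: 54

Derivation:
Delta formula: (val(new) - val(old)) * B^(n-1-k) mod M
  val('e') - val('c') = 5 - 3 = 2
  B^(n-1-k) = 3^3 mod 127 = 27
  Delta = 2 * 27 mod 127 = 54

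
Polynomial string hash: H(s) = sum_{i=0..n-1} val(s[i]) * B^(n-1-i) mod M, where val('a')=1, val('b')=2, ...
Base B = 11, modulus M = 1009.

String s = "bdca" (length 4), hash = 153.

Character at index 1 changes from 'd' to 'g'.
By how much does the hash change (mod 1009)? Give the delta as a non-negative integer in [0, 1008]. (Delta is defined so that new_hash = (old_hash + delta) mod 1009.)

Delta formula: (val(new) - val(old)) * B^(n-1-k) mod M
  val('g') - val('d') = 7 - 4 = 3
  B^(n-1-k) = 11^2 mod 1009 = 121
  Delta = 3 * 121 mod 1009 = 363

Answer: 363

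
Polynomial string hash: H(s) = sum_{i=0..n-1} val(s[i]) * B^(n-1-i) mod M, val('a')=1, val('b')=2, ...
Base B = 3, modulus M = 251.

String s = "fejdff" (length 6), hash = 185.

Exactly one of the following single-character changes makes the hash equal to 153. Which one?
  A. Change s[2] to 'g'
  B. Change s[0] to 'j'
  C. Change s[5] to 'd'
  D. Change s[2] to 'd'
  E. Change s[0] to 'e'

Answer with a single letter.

Option A: s[2]='j'->'g', delta=(7-10)*3^3 mod 251 = 170, hash=185+170 mod 251 = 104
Option B: s[0]='f'->'j', delta=(10-6)*3^5 mod 251 = 219, hash=185+219 mod 251 = 153 <-- target
Option C: s[5]='f'->'d', delta=(4-6)*3^0 mod 251 = 249, hash=185+249 mod 251 = 183
Option D: s[2]='j'->'d', delta=(4-10)*3^3 mod 251 = 89, hash=185+89 mod 251 = 23
Option E: s[0]='f'->'e', delta=(5-6)*3^5 mod 251 = 8, hash=185+8 mod 251 = 193

Answer: B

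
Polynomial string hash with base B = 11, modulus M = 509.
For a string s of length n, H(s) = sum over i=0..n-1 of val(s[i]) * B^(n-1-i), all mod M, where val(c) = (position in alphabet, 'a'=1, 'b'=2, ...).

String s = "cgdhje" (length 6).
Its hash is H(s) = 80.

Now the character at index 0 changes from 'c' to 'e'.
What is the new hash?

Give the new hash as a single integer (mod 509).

Answer: 494

Derivation:
val('c') = 3, val('e') = 5
Position k = 0, exponent = n-1-k = 5
B^5 mod M = 11^5 mod 509 = 207
Delta = (5 - 3) * 207 mod 509 = 414
New hash = (80 + 414) mod 509 = 494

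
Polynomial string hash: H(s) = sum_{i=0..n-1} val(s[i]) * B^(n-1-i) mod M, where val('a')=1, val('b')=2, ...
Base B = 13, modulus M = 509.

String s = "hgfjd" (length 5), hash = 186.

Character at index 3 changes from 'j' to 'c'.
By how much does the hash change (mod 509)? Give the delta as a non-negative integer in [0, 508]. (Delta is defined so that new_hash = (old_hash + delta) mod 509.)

Delta formula: (val(new) - val(old)) * B^(n-1-k) mod M
  val('c') - val('j') = 3 - 10 = -7
  B^(n-1-k) = 13^1 mod 509 = 13
  Delta = -7 * 13 mod 509 = 418

Answer: 418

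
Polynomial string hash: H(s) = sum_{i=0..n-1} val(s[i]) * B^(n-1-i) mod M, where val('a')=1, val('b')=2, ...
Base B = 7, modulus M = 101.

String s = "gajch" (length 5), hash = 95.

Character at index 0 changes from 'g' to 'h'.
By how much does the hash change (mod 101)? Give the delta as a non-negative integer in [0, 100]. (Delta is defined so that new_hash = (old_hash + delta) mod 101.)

Answer: 78

Derivation:
Delta formula: (val(new) - val(old)) * B^(n-1-k) mod M
  val('h') - val('g') = 8 - 7 = 1
  B^(n-1-k) = 7^4 mod 101 = 78
  Delta = 1 * 78 mod 101 = 78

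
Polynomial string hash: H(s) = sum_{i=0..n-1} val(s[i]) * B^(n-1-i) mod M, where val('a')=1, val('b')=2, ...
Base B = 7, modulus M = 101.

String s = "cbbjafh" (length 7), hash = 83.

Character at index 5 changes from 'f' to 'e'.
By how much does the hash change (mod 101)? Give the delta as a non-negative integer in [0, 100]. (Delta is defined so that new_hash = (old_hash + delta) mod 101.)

Answer: 94

Derivation:
Delta formula: (val(new) - val(old)) * B^(n-1-k) mod M
  val('e') - val('f') = 5 - 6 = -1
  B^(n-1-k) = 7^1 mod 101 = 7
  Delta = -1 * 7 mod 101 = 94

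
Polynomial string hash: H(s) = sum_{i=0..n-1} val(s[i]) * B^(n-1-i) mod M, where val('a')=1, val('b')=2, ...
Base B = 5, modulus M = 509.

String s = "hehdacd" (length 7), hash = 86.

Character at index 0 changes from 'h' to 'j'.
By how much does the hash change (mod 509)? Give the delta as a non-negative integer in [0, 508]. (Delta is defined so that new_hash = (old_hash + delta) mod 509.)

Answer: 201

Derivation:
Delta formula: (val(new) - val(old)) * B^(n-1-k) mod M
  val('j') - val('h') = 10 - 8 = 2
  B^(n-1-k) = 5^6 mod 509 = 355
  Delta = 2 * 355 mod 509 = 201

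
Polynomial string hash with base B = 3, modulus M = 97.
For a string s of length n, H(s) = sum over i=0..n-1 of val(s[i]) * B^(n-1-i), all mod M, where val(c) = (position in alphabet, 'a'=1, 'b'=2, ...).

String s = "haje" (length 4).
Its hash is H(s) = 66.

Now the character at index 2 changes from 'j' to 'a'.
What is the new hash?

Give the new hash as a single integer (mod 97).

Answer: 39

Derivation:
val('j') = 10, val('a') = 1
Position k = 2, exponent = n-1-k = 1
B^1 mod M = 3^1 mod 97 = 3
Delta = (1 - 10) * 3 mod 97 = 70
New hash = (66 + 70) mod 97 = 39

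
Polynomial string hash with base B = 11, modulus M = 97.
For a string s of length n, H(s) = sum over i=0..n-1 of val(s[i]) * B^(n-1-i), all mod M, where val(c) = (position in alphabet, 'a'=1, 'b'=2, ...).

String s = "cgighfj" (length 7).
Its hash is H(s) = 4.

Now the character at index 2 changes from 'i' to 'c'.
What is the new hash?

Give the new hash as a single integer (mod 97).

val('i') = 9, val('c') = 3
Position k = 2, exponent = n-1-k = 4
B^4 mod M = 11^4 mod 97 = 91
Delta = (3 - 9) * 91 mod 97 = 36
New hash = (4 + 36) mod 97 = 40

Answer: 40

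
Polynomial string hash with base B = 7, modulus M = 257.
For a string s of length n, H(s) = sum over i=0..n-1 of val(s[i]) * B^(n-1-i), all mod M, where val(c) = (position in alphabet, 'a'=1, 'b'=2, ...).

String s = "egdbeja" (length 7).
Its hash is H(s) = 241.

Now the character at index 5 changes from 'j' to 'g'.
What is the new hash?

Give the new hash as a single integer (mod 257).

val('j') = 10, val('g') = 7
Position k = 5, exponent = n-1-k = 1
B^1 mod M = 7^1 mod 257 = 7
Delta = (7 - 10) * 7 mod 257 = 236
New hash = (241 + 236) mod 257 = 220

Answer: 220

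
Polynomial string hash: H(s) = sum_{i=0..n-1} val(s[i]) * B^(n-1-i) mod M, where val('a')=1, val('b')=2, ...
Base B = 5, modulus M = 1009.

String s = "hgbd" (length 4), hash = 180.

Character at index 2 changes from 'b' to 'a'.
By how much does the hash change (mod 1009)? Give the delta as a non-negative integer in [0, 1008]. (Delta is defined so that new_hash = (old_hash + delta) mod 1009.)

Delta formula: (val(new) - val(old)) * B^(n-1-k) mod M
  val('a') - val('b') = 1 - 2 = -1
  B^(n-1-k) = 5^1 mod 1009 = 5
  Delta = -1 * 5 mod 1009 = 1004

Answer: 1004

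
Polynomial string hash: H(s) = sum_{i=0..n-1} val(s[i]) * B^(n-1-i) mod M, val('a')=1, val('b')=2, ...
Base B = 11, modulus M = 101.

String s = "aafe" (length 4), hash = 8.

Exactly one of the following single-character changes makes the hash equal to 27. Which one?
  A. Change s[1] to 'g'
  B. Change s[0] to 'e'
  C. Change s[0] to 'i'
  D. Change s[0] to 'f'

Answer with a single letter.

Option A: s[1]='a'->'g', delta=(7-1)*11^2 mod 101 = 19, hash=8+19 mod 101 = 27 <-- target
Option B: s[0]='a'->'e', delta=(5-1)*11^3 mod 101 = 72, hash=8+72 mod 101 = 80
Option C: s[0]='a'->'i', delta=(9-1)*11^3 mod 101 = 43, hash=8+43 mod 101 = 51
Option D: s[0]='a'->'f', delta=(6-1)*11^3 mod 101 = 90, hash=8+90 mod 101 = 98

Answer: A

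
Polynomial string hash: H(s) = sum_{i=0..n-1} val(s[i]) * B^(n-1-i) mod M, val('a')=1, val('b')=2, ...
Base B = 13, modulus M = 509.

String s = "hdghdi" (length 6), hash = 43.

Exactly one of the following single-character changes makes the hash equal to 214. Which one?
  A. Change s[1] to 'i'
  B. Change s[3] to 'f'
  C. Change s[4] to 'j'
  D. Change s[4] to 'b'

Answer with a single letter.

Answer: B

Derivation:
Option A: s[1]='d'->'i', delta=(9-4)*13^4 mod 509 = 285, hash=43+285 mod 509 = 328
Option B: s[3]='h'->'f', delta=(6-8)*13^2 mod 509 = 171, hash=43+171 mod 509 = 214 <-- target
Option C: s[4]='d'->'j', delta=(10-4)*13^1 mod 509 = 78, hash=43+78 mod 509 = 121
Option D: s[4]='d'->'b', delta=(2-4)*13^1 mod 509 = 483, hash=43+483 mod 509 = 17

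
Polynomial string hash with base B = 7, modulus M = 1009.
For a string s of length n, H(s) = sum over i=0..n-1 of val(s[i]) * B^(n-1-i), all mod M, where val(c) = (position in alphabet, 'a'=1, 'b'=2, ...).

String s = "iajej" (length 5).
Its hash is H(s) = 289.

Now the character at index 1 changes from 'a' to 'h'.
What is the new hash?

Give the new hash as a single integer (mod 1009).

val('a') = 1, val('h') = 8
Position k = 1, exponent = n-1-k = 3
B^3 mod M = 7^3 mod 1009 = 343
Delta = (8 - 1) * 343 mod 1009 = 383
New hash = (289 + 383) mod 1009 = 672

Answer: 672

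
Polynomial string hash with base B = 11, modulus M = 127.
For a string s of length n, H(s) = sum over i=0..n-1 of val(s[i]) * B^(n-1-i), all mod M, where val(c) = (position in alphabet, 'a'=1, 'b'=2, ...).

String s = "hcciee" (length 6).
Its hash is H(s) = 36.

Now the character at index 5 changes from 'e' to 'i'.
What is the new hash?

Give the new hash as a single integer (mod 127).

Answer: 40

Derivation:
val('e') = 5, val('i') = 9
Position k = 5, exponent = n-1-k = 0
B^0 mod M = 11^0 mod 127 = 1
Delta = (9 - 5) * 1 mod 127 = 4
New hash = (36 + 4) mod 127 = 40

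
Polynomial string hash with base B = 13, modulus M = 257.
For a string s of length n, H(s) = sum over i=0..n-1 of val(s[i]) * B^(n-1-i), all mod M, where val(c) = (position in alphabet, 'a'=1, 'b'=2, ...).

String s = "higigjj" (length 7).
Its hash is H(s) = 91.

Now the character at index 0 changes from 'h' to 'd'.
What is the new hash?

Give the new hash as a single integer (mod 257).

Answer: 237

Derivation:
val('h') = 8, val('d') = 4
Position k = 0, exponent = n-1-k = 6
B^6 mod M = 13^6 mod 257 = 92
Delta = (4 - 8) * 92 mod 257 = 146
New hash = (91 + 146) mod 257 = 237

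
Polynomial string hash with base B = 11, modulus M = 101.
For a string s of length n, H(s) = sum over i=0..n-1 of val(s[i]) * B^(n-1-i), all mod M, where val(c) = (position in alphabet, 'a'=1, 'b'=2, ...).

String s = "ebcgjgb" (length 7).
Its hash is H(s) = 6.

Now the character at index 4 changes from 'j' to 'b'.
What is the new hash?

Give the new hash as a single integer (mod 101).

val('j') = 10, val('b') = 2
Position k = 4, exponent = n-1-k = 2
B^2 mod M = 11^2 mod 101 = 20
Delta = (2 - 10) * 20 mod 101 = 42
New hash = (6 + 42) mod 101 = 48

Answer: 48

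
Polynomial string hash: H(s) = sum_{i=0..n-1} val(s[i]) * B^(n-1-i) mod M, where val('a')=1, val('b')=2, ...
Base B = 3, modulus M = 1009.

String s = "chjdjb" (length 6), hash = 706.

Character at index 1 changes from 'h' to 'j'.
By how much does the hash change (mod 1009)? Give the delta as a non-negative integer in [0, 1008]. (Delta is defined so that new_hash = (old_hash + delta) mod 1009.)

Answer: 162

Derivation:
Delta formula: (val(new) - val(old)) * B^(n-1-k) mod M
  val('j') - val('h') = 10 - 8 = 2
  B^(n-1-k) = 3^4 mod 1009 = 81
  Delta = 2 * 81 mod 1009 = 162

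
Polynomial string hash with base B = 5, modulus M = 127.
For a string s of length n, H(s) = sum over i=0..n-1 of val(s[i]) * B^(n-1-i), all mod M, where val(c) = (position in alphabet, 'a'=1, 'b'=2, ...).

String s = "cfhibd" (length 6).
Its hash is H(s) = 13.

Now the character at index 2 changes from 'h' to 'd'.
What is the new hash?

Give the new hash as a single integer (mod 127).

val('h') = 8, val('d') = 4
Position k = 2, exponent = n-1-k = 3
B^3 mod M = 5^3 mod 127 = 125
Delta = (4 - 8) * 125 mod 127 = 8
New hash = (13 + 8) mod 127 = 21

Answer: 21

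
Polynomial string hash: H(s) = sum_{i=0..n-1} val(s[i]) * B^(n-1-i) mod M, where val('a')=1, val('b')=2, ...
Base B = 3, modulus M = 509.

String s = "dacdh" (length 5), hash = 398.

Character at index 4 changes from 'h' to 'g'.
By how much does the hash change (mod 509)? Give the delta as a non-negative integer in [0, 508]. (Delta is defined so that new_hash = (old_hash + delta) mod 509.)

Delta formula: (val(new) - val(old)) * B^(n-1-k) mod M
  val('g') - val('h') = 7 - 8 = -1
  B^(n-1-k) = 3^0 mod 509 = 1
  Delta = -1 * 1 mod 509 = 508

Answer: 508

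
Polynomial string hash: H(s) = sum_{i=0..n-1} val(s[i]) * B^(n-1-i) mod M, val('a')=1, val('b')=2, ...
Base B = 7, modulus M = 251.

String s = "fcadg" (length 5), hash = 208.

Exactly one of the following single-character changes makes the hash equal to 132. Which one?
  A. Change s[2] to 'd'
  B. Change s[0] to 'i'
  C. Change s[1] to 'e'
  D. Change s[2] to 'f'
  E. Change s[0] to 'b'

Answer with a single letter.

Option A: s[2]='a'->'d', delta=(4-1)*7^2 mod 251 = 147, hash=208+147 mod 251 = 104
Option B: s[0]='f'->'i', delta=(9-6)*7^4 mod 251 = 175, hash=208+175 mod 251 = 132 <-- target
Option C: s[1]='c'->'e', delta=(5-3)*7^3 mod 251 = 184, hash=208+184 mod 251 = 141
Option D: s[2]='a'->'f', delta=(6-1)*7^2 mod 251 = 245, hash=208+245 mod 251 = 202
Option E: s[0]='f'->'b', delta=(2-6)*7^4 mod 251 = 185, hash=208+185 mod 251 = 142

Answer: B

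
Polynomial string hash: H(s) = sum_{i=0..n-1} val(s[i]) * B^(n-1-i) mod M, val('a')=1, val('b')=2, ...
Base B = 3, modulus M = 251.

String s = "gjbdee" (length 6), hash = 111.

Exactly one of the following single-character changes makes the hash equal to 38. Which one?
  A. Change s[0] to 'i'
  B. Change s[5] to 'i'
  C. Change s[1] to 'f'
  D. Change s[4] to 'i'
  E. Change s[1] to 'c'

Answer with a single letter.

Answer: C

Derivation:
Option A: s[0]='g'->'i', delta=(9-7)*3^5 mod 251 = 235, hash=111+235 mod 251 = 95
Option B: s[5]='e'->'i', delta=(9-5)*3^0 mod 251 = 4, hash=111+4 mod 251 = 115
Option C: s[1]='j'->'f', delta=(6-10)*3^4 mod 251 = 178, hash=111+178 mod 251 = 38 <-- target
Option D: s[4]='e'->'i', delta=(9-5)*3^1 mod 251 = 12, hash=111+12 mod 251 = 123
Option E: s[1]='j'->'c', delta=(3-10)*3^4 mod 251 = 186, hash=111+186 mod 251 = 46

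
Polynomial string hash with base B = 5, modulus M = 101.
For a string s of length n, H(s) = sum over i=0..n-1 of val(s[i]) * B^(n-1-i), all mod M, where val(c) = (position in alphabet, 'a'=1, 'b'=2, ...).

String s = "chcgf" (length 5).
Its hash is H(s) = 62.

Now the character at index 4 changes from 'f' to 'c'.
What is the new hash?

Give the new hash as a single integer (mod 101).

val('f') = 6, val('c') = 3
Position k = 4, exponent = n-1-k = 0
B^0 mod M = 5^0 mod 101 = 1
Delta = (3 - 6) * 1 mod 101 = 98
New hash = (62 + 98) mod 101 = 59

Answer: 59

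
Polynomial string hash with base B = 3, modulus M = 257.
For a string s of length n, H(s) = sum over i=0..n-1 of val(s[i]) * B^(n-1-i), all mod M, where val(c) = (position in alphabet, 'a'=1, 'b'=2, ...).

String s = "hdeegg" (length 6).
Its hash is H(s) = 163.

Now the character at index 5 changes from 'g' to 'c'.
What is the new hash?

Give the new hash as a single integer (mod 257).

Answer: 159

Derivation:
val('g') = 7, val('c') = 3
Position k = 5, exponent = n-1-k = 0
B^0 mod M = 3^0 mod 257 = 1
Delta = (3 - 7) * 1 mod 257 = 253
New hash = (163 + 253) mod 257 = 159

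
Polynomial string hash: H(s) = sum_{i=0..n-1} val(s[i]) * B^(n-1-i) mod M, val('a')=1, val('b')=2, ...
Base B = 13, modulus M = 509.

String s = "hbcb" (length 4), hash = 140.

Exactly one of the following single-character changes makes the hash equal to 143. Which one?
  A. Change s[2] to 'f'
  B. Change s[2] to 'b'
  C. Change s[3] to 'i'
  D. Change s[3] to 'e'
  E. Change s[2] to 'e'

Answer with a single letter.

Option A: s[2]='c'->'f', delta=(6-3)*13^1 mod 509 = 39, hash=140+39 mod 509 = 179
Option B: s[2]='c'->'b', delta=(2-3)*13^1 mod 509 = 496, hash=140+496 mod 509 = 127
Option C: s[3]='b'->'i', delta=(9-2)*13^0 mod 509 = 7, hash=140+7 mod 509 = 147
Option D: s[3]='b'->'e', delta=(5-2)*13^0 mod 509 = 3, hash=140+3 mod 509 = 143 <-- target
Option E: s[2]='c'->'e', delta=(5-3)*13^1 mod 509 = 26, hash=140+26 mod 509 = 166

Answer: D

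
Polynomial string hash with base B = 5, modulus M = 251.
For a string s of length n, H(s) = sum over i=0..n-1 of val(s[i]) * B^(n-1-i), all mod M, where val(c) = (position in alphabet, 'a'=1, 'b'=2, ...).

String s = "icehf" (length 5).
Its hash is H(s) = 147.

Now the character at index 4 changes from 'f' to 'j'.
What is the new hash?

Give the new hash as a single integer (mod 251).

val('f') = 6, val('j') = 10
Position k = 4, exponent = n-1-k = 0
B^0 mod M = 5^0 mod 251 = 1
Delta = (10 - 6) * 1 mod 251 = 4
New hash = (147 + 4) mod 251 = 151

Answer: 151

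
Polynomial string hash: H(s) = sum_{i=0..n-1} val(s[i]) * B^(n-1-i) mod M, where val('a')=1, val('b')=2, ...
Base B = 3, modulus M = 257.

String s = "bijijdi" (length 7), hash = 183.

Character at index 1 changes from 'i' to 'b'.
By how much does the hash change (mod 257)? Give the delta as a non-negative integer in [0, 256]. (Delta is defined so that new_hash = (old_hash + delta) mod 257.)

Answer: 98

Derivation:
Delta formula: (val(new) - val(old)) * B^(n-1-k) mod M
  val('b') - val('i') = 2 - 9 = -7
  B^(n-1-k) = 3^5 mod 257 = 243
  Delta = -7 * 243 mod 257 = 98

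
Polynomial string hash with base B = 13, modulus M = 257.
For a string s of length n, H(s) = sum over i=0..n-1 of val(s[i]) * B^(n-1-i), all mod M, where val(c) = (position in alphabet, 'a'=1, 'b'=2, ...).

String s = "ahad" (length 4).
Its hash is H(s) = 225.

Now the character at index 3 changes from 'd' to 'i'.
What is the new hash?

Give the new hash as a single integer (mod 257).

val('d') = 4, val('i') = 9
Position k = 3, exponent = n-1-k = 0
B^0 mod M = 13^0 mod 257 = 1
Delta = (9 - 4) * 1 mod 257 = 5
New hash = (225 + 5) mod 257 = 230

Answer: 230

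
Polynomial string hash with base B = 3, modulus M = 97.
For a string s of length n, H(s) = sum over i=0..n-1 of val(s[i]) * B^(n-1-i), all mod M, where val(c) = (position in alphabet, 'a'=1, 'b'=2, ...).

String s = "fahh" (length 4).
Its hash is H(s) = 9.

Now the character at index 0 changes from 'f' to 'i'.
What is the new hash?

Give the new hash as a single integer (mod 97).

val('f') = 6, val('i') = 9
Position k = 0, exponent = n-1-k = 3
B^3 mod M = 3^3 mod 97 = 27
Delta = (9 - 6) * 27 mod 97 = 81
New hash = (9 + 81) mod 97 = 90

Answer: 90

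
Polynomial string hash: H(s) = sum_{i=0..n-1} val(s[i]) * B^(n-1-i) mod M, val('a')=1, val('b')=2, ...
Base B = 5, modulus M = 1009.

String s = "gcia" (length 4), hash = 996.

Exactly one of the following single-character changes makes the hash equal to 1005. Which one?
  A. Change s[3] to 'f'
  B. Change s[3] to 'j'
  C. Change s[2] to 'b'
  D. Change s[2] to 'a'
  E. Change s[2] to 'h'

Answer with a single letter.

Option A: s[3]='a'->'f', delta=(6-1)*5^0 mod 1009 = 5, hash=996+5 mod 1009 = 1001
Option B: s[3]='a'->'j', delta=(10-1)*5^0 mod 1009 = 9, hash=996+9 mod 1009 = 1005 <-- target
Option C: s[2]='i'->'b', delta=(2-9)*5^1 mod 1009 = 974, hash=996+974 mod 1009 = 961
Option D: s[2]='i'->'a', delta=(1-9)*5^1 mod 1009 = 969, hash=996+969 mod 1009 = 956
Option E: s[2]='i'->'h', delta=(8-9)*5^1 mod 1009 = 1004, hash=996+1004 mod 1009 = 991

Answer: B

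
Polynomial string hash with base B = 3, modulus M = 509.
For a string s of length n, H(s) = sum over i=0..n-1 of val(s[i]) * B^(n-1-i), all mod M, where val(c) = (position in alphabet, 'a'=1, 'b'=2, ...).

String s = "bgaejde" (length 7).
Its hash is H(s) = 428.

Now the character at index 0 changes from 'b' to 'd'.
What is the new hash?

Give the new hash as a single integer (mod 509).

val('b') = 2, val('d') = 4
Position k = 0, exponent = n-1-k = 6
B^6 mod M = 3^6 mod 509 = 220
Delta = (4 - 2) * 220 mod 509 = 440
New hash = (428 + 440) mod 509 = 359

Answer: 359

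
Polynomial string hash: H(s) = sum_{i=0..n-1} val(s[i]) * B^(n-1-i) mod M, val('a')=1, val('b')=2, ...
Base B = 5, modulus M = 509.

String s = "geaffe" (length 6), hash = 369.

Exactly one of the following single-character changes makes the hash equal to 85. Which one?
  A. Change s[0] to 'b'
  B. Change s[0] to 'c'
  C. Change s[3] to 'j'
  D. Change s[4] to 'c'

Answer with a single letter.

Answer: B

Derivation:
Option A: s[0]='g'->'b', delta=(2-7)*5^5 mod 509 = 154, hash=369+154 mod 509 = 14
Option B: s[0]='g'->'c', delta=(3-7)*5^5 mod 509 = 225, hash=369+225 mod 509 = 85 <-- target
Option C: s[3]='f'->'j', delta=(10-6)*5^2 mod 509 = 100, hash=369+100 mod 509 = 469
Option D: s[4]='f'->'c', delta=(3-6)*5^1 mod 509 = 494, hash=369+494 mod 509 = 354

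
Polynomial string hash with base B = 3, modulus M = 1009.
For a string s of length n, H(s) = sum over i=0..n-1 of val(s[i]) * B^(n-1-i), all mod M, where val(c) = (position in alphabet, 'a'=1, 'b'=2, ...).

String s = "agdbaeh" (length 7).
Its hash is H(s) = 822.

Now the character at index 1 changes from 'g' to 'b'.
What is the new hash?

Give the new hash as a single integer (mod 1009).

val('g') = 7, val('b') = 2
Position k = 1, exponent = n-1-k = 5
B^5 mod M = 3^5 mod 1009 = 243
Delta = (2 - 7) * 243 mod 1009 = 803
New hash = (822 + 803) mod 1009 = 616

Answer: 616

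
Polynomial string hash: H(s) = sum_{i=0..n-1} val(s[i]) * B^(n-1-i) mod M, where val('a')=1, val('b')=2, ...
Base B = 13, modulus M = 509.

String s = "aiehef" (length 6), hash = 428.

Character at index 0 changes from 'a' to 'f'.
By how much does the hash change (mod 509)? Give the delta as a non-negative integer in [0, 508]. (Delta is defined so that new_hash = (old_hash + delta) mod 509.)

Answer: 142

Derivation:
Delta formula: (val(new) - val(old)) * B^(n-1-k) mod M
  val('f') - val('a') = 6 - 1 = 5
  B^(n-1-k) = 13^5 mod 509 = 232
  Delta = 5 * 232 mod 509 = 142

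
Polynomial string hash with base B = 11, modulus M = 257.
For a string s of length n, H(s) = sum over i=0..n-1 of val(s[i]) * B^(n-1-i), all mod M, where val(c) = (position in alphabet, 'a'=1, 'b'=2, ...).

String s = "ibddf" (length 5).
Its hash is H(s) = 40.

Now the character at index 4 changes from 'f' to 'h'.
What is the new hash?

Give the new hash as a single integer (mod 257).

val('f') = 6, val('h') = 8
Position k = 4, exponent = n-1-k = 0
B^0 mod M = 11^0 mod 257 = 1
Delta = (8 - 6) * 1 mod 257 = 2
New hash = (40 + 2) mod 257 = 42

Answer: 42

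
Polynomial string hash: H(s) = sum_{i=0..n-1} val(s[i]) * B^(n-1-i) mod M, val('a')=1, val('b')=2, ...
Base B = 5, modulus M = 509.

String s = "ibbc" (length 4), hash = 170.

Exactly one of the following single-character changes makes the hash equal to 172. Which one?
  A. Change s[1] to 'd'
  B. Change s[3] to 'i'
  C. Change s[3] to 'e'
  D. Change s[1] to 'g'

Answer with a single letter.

Answer: C

Derivation:
Option A: s[1]='b'->'d', delta=(4-2)*5^2 mod 509 = 50, hash=170+50 mod 509 = 220
Option B: s[3]='c'->'i', delta=(9-3)*5^0 mod 509 = 6, hash=170+6 mod 509 = 176
Option C: s[3]='c'->'e', delta=(5-3)*5^0 mod 509 = 2, hash=170+2 mod 509 = 172 <-- target
Option D: s[1]='b'->'g', delta=(7-2)*5^2 mod 509 = 125, hash=170+125 mod 509 = 295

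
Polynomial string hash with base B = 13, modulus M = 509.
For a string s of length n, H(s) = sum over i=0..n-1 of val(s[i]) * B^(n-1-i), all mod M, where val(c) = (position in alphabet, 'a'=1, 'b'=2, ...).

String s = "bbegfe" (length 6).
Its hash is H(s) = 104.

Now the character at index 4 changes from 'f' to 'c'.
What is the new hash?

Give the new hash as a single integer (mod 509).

Answer: 65

Derivation:
val('f') = 6, val('c') = 3
Position k = 4, exponent = n-1-k = 1
B^1 mod M = 13^1 mod 509 = 13
Delta = (3 - 6) * 13 mod 509 = 470
New hash = (104 + 470) mod 509 = 65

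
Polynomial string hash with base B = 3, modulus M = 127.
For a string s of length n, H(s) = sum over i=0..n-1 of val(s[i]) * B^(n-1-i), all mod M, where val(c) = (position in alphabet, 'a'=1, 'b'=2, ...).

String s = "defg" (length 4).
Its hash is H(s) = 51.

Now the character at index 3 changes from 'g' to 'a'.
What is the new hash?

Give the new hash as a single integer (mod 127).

val('g') = 7, val('a') = 1
Position k = 3, exponent = n-1-k = 0
B^0 mod M = 3^0 mod 127 = 1
Delta = (1 - 7) * 1 mod 127 = 121
New hash = (51 + 121) mod 127 = 45

Answer: 45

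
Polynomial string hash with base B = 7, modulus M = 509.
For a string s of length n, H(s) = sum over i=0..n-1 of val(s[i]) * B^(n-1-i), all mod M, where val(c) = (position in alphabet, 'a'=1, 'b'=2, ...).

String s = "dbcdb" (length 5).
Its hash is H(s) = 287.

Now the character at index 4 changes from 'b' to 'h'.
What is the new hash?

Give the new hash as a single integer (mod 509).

Answer: 293

Derivation:
val('b') = 2, val('h') = 8
Position k = 4, exponent = n-1-k = 0
B^0 mod M = 7^0 mod 509 = 1
Delta = (8 - 2) * 1 mod 509 = 6
New hash = (287 + 6) mod 509 = 293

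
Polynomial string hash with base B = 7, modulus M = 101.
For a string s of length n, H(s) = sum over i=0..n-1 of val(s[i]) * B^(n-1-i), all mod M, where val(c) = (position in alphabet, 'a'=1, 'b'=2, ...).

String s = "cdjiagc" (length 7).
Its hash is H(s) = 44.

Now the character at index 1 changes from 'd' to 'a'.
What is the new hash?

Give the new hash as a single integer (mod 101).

val('d') = 4, val('a') = 1
Position k = 1, exponent = n-1-k = 5
B^5 mod M = 7^5 mod 101 = 41
Delta = (1 - 4) * 41 mod 101 = 79
New hash = (44 + 79) mod 101 = 22

Answer: 22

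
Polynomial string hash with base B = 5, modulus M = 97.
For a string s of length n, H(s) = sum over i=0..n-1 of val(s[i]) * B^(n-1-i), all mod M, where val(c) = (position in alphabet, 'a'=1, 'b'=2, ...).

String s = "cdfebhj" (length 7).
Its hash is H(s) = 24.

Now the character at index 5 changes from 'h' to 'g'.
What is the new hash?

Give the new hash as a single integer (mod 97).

val('h') = 8, val('g') = 7
Position k = 5, exponent = n-1-k = 1
B^1 mod M = 5^1 mod 97 = 5
Delta = (7 - 8) * 5 mod 97 = 92
New hash = (24 + 92) mod 97 = 19

Answer: 19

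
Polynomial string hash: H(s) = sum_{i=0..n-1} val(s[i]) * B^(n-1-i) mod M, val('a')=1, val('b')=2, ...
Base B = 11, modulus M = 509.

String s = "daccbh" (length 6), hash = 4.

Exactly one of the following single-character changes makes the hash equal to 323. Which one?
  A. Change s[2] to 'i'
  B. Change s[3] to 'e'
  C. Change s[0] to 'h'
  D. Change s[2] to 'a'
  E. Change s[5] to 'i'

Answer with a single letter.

Answer: C

Derivation:
Option A: s[2]='c'->'i', delta=(9-3)*11^3 mod 509 = 351, hash=4+351 mod 509 = 355
Option B: s[3]='c'->'e', delta=(5-3)*11^2 mod 509 = 242, hash=4+242 mod 509 = 246
Option C: s[0]='d'->'h', delta=(8-4)*11^5 mod 509 = 319, hash=4+319 mod 509 = 323 <-- target
Option D: s[2]='c'->'a', delta=(1-3)*11^3 mod 509 = 392, hash=4+392 mod 509 = 396
Option E: s[5]='h'->'i', delta=(9-8)*11^0 mod 509 = 1, hash=4+1 mod 509 = 5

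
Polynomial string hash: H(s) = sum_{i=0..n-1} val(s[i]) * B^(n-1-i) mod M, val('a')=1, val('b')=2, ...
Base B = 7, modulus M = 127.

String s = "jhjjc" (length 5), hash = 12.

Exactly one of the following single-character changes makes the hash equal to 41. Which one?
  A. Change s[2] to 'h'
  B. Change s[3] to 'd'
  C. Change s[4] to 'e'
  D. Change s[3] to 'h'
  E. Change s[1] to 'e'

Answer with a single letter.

Answer: A

Derivation:
Option A: s[2]='j'->'h', delta=(8-10)*7^2 mod 127 = 29, hash=12+29 mod 127 = 41 <-- target
Option B: s[3]='j'->'d', delta=(4-10)*7^1 mod 127 = 85, hash=12+85 mod 127 = 97
Option C: s[4]='c'->'e', delta=(5-3)*7^0 mod 127 = 2, hash=12+2 mod 127 = 14
Option D: s[3]='j'->'h', delta=(8-10)*7^1 mod 127 = 113, hash=12+113 mod 127 = 125
Option E: s[1]='h'->'e', delta=(5-8)*7^3 mod 127 = 114, hash=12+114 mod 127 = 126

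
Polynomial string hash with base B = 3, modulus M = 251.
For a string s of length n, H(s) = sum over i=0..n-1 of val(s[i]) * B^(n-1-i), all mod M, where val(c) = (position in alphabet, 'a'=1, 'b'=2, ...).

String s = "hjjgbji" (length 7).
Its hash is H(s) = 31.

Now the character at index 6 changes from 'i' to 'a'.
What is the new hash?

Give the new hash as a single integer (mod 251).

val('i') = 9, val('a') = 1
Position k = 6, exponent = n-1-k = 0
B^0 mod M = 3^0 mod 251 = 1
Delta = (1 - 9) * 1 mod 251 = 243
New hash = (31 + 243) mod 251 = 23

Answer: 23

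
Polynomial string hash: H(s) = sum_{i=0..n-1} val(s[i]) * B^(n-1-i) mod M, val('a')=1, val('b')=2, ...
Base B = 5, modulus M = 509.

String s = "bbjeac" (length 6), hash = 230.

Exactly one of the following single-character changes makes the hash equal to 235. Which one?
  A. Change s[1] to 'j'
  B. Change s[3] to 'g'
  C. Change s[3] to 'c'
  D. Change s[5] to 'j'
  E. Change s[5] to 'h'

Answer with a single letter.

Answer: E

Derivation:
Option A: s[1]='b'->'j', delta=(10-2)*5^4 mod 509 = 419, hash=230+419 mod 509 = 140
Option B: s[3]='e'->'g', delta=(7-5)*5^2 mod 509 = 50, hash=230+50 mod 509 = 280
Option C: s[3]='e'->'c', delta=(3-5)*5^2 mod 509 = 459, hash=230+459 mod 509 = 180
Option D: s[5]='c'->'j', delta=(10-3)*5^0 mod 509 = 7, hash=230+7 mod 509 = 237
Option E: s[5]='c'->'h', delta=(8-3)*5^0 mod 509 = 5, hash=230+5 mod 509 = 235 <-- target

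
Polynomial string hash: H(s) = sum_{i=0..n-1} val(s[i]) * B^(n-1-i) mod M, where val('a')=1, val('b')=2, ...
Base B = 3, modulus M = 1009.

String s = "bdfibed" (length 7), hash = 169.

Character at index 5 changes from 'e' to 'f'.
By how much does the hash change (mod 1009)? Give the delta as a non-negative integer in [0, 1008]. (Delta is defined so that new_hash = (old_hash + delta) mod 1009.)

Delta formula: (val(new) - val(old)) * B^(n-1-k) mod M
  val('f') - val('e') = 6 - 5 = 1
  B^(n-1-k) = 3^1 mod 1009 = 3
  Delta = 1 * 3 mod 1009 = 3

Answer: 3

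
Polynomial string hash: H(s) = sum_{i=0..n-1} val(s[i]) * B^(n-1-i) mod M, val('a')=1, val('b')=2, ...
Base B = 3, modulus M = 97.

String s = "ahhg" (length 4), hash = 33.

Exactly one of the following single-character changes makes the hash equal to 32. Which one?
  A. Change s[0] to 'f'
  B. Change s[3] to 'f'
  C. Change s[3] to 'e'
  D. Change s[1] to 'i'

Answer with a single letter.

Option A: s[0]='a'->'f', delta=(6-1)*3^3 mod 97 = 38, hash=33+38 mod 97 = 71
Option B: s[3]='g'->'f', delta=(6-7)*3^0 mod 97 = 96, hash=33+96 mod 97 = 32 <-- target
Option C: s[3]='g'->'e', delta=(5-7)*3^0 mod 97 = 95, hash=33+95 mod 97 = 31
Option D: s[1]='h'->'i', delta=(9-8)*3^2 mod 97 = 9, hash=33+9 mod 97 = 42

Answer: B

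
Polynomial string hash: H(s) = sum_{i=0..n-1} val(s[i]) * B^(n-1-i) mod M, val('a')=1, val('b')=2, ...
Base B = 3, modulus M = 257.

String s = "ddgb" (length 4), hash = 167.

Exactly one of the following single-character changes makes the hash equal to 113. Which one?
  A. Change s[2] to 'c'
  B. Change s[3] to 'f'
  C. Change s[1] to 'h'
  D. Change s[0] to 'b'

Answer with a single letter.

Option A: s[2]='g'->'c', delta=(3-7)*3^1 mod 257 = 245, hash=167+245 mod 257 = 155
Option B: s[3]='b'->'f', delta=(6-2)*3^0 mod 257 = 4, hash=167+4 mod 257 = 171
Option C: s[1]='d'->'h', delta=(8-4)*3^2 mod 257 = 36, hash=167+36 mod 257 = 203
Option D: s[0]='d'->'b', delta=(2-4)*3^3 mod 257 = 203, hash=167+203 mod 257 = 113 <-- target

Answer: D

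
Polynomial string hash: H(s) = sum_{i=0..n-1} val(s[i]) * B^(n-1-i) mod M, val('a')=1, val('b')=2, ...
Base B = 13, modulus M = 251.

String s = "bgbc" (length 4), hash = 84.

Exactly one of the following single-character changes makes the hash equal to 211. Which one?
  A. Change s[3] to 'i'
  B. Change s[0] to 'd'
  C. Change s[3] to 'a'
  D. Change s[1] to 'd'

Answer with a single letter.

Option A: s[3]='c'->'i', delta=(9-3)*13^0 mod 251 = 6, hash=84+6 mod 251 = 90
Option B: s[0]='b'->'d', delta=(4-2)*13^3 mod 251 = 127, hash=84+127 mod 251 = 211 <-- target
Option C: s[3]='c'->'a', delta=(1-3)*13^0 mod 251 = 249, hash=84+249 mod 251 = 82
Option D: s[1]='g'->'d', delta=(4-7)*13^2 mod 251 = 246, hash=84+246 mod 251 = 79

Answer: B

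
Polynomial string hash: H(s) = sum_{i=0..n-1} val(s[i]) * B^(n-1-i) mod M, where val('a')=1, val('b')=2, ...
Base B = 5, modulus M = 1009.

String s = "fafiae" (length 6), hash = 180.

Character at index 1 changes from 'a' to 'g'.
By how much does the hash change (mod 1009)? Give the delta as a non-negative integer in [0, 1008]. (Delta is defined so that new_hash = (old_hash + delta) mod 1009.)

Delta formula: (val(new) - val(old)) * B^(n-1-k) mod M
  val('g') - val('a') = 7 - 1 = 6
  B^(n-1-k) = 5^4 mod 1009 = 625
  Delta = 6 * 625 mod 1009 = 723

Answer: 723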